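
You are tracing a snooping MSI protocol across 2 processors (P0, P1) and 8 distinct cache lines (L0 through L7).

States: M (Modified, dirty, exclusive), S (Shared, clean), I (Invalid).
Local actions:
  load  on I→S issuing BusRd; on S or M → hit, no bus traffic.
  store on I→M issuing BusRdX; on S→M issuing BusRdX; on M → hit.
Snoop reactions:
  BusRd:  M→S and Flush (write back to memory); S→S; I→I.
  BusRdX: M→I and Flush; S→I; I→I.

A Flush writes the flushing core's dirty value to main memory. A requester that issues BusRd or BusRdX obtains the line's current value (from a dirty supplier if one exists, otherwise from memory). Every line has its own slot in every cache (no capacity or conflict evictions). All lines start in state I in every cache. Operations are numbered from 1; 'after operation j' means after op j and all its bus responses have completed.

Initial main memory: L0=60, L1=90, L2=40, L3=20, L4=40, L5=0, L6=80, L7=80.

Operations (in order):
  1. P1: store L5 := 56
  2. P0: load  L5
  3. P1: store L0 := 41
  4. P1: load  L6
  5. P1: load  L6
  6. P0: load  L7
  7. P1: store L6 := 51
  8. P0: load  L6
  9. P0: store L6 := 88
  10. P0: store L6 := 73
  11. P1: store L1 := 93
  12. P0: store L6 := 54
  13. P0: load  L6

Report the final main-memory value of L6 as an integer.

memory[L6] = 51

1. P1: store L5 := 56  bus=[BusRdX]  L5: P0=I P1=M  mem[L5]=0
2. P0: load  L5  bus=[BusRd,Flush]  L5: P0=S P1=S  mem[L5]=56
3. P1: store L0 := 41  bus=[BusRdX]  L0: P0=I P1=M  mem[L0]=60
4. P1: load  L6  bus=[BusRd]  L6: P0=I P1=S  mem[L6]=80
5. P1: load  L6  bus=[-]  L6: P0=I P1=S  mem[L6]=80
6. P0: load  L7  bus=[BusRd]  L7: P0=S P1=I  mem[L7]=80
7. P1: store L6 := 51  bus=[BusRdX]  L6: P0=I P1=M  mem[L6]=80
8. P0: load  L6  bus=[BusRd,Flush]  L6: P0=S P1=S  mem[L6]=51
9. P0: store L6 := 88  bus=[BusRdX]  L6: P0=M P1=I  mem[L6]=51
10. P0: store L6 := 73  bus=[-]  L6: P0=M P1=I  mem[L6]=51
11. P1: store L1 := 93  bus=[BusRdX]  L1: P0=I P1=M  mem[L1]=90
12. P0: store L6 := 54  bus=[-]  L6: P0=M P1=I  mem[L6]=51
13. P0: load  L6  bus=[-]  L6: P0=M P1=I  mem[L6]=51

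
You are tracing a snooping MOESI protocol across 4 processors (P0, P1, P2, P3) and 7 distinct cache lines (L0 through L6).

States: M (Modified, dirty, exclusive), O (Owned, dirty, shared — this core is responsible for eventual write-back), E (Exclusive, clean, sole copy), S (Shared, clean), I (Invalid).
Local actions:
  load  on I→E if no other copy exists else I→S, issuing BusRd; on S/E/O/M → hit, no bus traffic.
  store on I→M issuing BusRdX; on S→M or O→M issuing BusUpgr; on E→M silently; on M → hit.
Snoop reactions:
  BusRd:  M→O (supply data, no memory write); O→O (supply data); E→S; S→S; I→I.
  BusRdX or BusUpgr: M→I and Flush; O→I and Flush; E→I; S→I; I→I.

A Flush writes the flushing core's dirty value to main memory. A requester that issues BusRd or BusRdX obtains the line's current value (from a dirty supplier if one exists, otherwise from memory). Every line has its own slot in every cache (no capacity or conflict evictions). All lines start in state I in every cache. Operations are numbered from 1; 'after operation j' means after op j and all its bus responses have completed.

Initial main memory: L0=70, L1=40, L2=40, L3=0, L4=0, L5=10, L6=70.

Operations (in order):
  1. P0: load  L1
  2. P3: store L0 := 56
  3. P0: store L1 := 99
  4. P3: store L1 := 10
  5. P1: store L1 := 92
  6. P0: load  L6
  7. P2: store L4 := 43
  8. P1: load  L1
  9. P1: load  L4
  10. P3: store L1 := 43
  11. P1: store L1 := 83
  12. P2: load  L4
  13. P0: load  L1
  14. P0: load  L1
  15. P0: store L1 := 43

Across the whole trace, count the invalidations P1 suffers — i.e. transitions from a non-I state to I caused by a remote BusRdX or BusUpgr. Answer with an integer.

1. P0: load  L1  bus=[BusRd]  L1: P0=E P1=I P2=I P3=I  mem[L1]=40
2. P3: store L0 := 56  bus=[BusRdX]  L0: P0=I P1=I P2=I P3=M  mem[L0]=70
3. P0: store L1 := 99  bus=[-]  L1: P0=M P1=I P2=I P3=I  mem[L1]=40
4. P3: store L1 := 10  bus=[BusRdX,Flush]  L1: P0=I P1=I P2=I P3=M  mem[L1]=99
5. P1: store L1 := 92  bus=[BusRdX,Flush]  L1: P0=I P1=M P2=I P3=I  mem[L1]=10
6. P0: load  L6  bus=[BusRd]  L6: P0=E P1=I P2=I P3=I  mem[L6]=70
7. P2: store L4 := 43  bus=[BusRdX]  L4: P0=I P1=I P2=M P3=I  mem[L4]=0
8. P1: load  L1  bus=[-]  L1: P0=I P1=M P2=I P3=I  mem[L1]=10
9. P1: load  L4  bus=[BusRd]  L4: P0=I P1=S P2=O P3=I  mem[L4]=0
10. P3: store L1 := 43  bus=[BusRdX,Flush]  L1: P0=I P1=I P2=I P3=M  mem[L1]=92
11. P1: store L1 := 83  bus=[BusRdX,Flush]  L1: P0=I P1=M P2=I P3=I  mem[L1]=43
12. P2: load  L4  bus=[-]  L4: P0=I P1=S P2=O P3=I  mem[L4]=0
13. P0: load  L1  bus=[BusRd]  L1: P0=S P1=O P2=I P3=I  mem[L1]=43
14. P0: load  L1  bus=[-]  L1: P0=S P1=O P2=I P3=I  mem[L1]=43
15. P0: store L1 := 43  bus=[BusUpgr,Flush]  L1: P0=M P1=I P2=I P3=I  mem[L1]=83

invalidations = 2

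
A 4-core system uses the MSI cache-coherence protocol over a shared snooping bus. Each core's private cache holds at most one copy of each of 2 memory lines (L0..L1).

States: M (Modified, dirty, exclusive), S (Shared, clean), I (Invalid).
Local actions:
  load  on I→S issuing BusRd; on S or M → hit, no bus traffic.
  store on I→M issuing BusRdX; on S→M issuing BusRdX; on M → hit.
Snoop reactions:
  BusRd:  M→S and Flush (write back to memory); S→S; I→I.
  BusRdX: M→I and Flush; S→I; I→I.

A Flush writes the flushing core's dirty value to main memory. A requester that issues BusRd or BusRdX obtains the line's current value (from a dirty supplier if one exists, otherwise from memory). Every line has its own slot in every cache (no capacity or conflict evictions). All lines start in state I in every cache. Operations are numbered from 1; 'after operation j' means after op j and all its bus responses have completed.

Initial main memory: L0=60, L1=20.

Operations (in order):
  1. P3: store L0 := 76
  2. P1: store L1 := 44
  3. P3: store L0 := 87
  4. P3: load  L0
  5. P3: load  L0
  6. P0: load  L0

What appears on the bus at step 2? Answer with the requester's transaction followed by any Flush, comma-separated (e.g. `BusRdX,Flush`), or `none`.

bus = BusRdX

  op1 P3: store L0 := 76 → I/I/I/M on L0; bus BusRdX; mem=60
  op2 P1: store L1 := 44 → I/M/I/I on L1; bus BusRdX; mem=20
  op3 P3: store L0 := 87 → I/I/I/M on L0; bus (none); mem=60
  op4 P3: load  L0 → I/I/I/M on L0; bus (none); mem=60
  op5 P3: load  L0 → I/I/I/M on L0; bus (none); mem=60
  op6 P0: load  L0 → S/I/I/S on L0; bus BusRd Flush; mem=87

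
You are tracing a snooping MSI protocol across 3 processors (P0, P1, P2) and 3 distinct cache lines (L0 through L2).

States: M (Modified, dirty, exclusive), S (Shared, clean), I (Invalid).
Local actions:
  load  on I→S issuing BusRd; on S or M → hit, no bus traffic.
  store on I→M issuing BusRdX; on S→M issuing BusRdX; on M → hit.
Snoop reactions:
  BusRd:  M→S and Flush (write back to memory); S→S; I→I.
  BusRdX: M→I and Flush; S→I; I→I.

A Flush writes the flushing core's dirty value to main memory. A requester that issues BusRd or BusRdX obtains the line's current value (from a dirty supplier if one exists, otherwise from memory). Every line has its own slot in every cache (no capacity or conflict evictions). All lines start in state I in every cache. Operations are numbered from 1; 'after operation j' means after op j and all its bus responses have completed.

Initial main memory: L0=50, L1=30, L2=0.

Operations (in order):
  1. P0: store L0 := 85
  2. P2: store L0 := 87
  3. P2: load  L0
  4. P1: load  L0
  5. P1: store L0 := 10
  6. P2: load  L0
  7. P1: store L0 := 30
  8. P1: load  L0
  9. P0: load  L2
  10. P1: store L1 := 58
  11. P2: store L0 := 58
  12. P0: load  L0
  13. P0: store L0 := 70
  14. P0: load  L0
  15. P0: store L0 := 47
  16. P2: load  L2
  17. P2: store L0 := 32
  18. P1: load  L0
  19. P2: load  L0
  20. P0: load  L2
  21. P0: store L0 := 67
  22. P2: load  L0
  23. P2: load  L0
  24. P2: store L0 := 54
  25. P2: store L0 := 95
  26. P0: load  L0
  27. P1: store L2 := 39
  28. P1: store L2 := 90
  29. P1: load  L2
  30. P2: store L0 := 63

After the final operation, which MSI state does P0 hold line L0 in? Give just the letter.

  op1 P0: store L0 := 85 → M/I/I on L0; bus BusRdX; mem=50
  op2 P2: store L0 := 87 → I/I/M on L0; bus BusRdX Flush; mem=85
  op3 P2: load  L0 → I/I/M on L0; bus (none); mem=85
  op4 P1: load  L0 → I/S/S on L0; bus BusRd Flush; mem=87
  op5 P1: store L0 := 10 → I/M/I on L0; bus BusRdX; mem=87
  op6 P2: load  L0 → I/S/S on L0; bus BusRd Flush; mem=10
  op7 P1: store L0 := 30 → I/M/I on L0; bus BusRdX; mem=10
  op8 P1: load  L0 → I/M/I on L0; bus (none); mem=10
  op9 P0: load  L2 → S/I/I on L2; bus BusRd; mem=0
  op10 P1: store L1 := 58 → I/M/I on L1; bus BusRdX; mem=30
  op11 P2: store L0 := 58 → I/I/M on L0; bus BusRdX Flush; mem=30
  op12 P0: load  L0 → S/I/S on L0; bus BusRd Flush; mem=58
  op13 P0: store L0 := 70 → M/I/I on L0; bus BusRdX; mem=58
  op14 P0: load  L0 → M/I/I on L0; bus (none); mem=58
  op15 P0: store L0 := 47 → M/I/I on L0; bus (none); mem=58
  op16 P2: load  L2 → S/I/S on L2; bus BusRd; mem=0
  op17 P2: store L0 := 32 → I/I/M on L0; bus BusRdX Flush; mem=47
  op18 P1: load  L0 → I/S/S on L0; bus BusRd Flush; mem=32
  op19 P2: load  L0 → I/S/S on L0; bus (none); mem=32
  op20 P0: load  L2 → S/I/S on L2; bus (none); mem=0
  op21 P0: store L0 := 67 → M/I/I on L0; bus BusRdX; mem=32
  op22 P2: load  L0 → S/I/S on L0; bus BusRd Flush; mem=67
  op23 P2: load  L0 → S/I/S on L0; bus (none); mem=67
  op24 P2: store L0 := 54 → I/I/M on L0; bus BusRdX; mem=67
  op25 P2: store L0 := 95 → I/I/M on L0; bus (none); mem=67
  op26 P0: load  L0 → S/I/S on L0; bus BusRd Flush; mem=95
  op27 P1: store L2 := 39 → I/M/I on L2; bus BusRdX; mem=0
  op28 P1: store L2 := 90 → I/M/I on L2; bus (none); mem=0
  op29 P1: load  L2 → I/M/I on L2; bus (none); mem=0
  op30 P2: store L0 := 63 → I/I/M on L0; bus BusRdX; mem=95

state = I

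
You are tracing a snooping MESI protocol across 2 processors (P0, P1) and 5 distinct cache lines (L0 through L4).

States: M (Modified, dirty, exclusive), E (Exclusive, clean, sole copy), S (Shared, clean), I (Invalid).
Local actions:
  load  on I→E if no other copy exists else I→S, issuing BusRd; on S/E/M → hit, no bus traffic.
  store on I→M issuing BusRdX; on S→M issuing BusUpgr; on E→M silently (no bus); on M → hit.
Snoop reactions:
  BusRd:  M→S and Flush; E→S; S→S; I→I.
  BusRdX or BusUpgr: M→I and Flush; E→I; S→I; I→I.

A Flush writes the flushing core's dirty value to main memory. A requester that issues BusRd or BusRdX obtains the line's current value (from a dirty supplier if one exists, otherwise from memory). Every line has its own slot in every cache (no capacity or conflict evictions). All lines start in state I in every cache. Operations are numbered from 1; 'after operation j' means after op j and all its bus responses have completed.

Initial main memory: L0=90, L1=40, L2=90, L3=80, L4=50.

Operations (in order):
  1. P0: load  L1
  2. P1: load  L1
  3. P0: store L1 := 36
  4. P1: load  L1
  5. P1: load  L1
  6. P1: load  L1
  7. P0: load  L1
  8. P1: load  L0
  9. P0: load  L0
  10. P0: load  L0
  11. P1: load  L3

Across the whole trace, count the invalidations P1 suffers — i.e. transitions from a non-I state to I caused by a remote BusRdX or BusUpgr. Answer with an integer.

[1] P0: load  L1 | P0:E(40), P1:I | bus: BusRd
[2] P1: load  L1 | P0:S(40), P1:S(40) | bus: BusRd
[3] P0: store L1 := 36 | P0:M(36), P1:I | bus: BusUpgr
[4] P1: load  L1 | P0:S(36), P1:S(36) | bus: BusRd,Flush
[5] P1: load  L1 | P0:S(36), P1:S(36) | bus: none
[6] P1: load  L1 | P0:S(36), P1:S(36) | bus: none
[7] P0: load  L1 | P0:S(36), P1:S(36) | bus: none
[8] P1: load  L0 | P0:I, P1:E(90) | bus: BusRd
[9] P0: load  L0 | P0:S(90), P1:S(90) | bus: BusRd
[10] P0: load  L0 | P0:S(90), P1:S(90) | bus: none
[11] P1: load  L3 | P0:I, P1:E(80) | bus: BusRd

invalidations = 1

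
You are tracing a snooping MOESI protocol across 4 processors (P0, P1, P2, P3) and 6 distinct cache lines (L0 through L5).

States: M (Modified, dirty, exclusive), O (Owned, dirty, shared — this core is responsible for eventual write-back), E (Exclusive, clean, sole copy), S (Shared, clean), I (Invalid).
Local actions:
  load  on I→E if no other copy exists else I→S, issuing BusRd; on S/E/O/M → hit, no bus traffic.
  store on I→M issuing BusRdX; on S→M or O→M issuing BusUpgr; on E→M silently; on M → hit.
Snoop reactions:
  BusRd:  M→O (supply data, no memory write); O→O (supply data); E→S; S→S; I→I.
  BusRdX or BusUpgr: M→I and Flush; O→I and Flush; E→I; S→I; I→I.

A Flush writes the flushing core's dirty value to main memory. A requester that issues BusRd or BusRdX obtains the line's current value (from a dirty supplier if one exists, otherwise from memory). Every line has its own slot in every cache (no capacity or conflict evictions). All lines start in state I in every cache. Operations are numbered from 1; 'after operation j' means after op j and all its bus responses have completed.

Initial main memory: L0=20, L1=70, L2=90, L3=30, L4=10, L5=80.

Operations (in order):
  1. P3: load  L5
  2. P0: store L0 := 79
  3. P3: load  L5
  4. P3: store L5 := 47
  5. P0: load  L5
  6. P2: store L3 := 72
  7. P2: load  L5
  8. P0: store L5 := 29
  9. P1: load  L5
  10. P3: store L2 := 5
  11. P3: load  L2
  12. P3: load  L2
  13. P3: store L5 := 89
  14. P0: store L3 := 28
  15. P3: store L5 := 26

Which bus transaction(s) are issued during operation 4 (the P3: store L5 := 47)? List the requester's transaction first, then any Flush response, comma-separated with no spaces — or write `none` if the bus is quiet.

bus = none

  op1 P3: load  L5 → I/I/I/E on L5; bus BusRd; mem=80
  op2 P0: store L0 := 79 → M/I/I/I on L0; bus BusRdX; mem=20
  op3 P3: load  L5 → I/I/I/E on L5; bus (none); mem=80
  op4 P3: store L5 := 47 → I/I/I/M on L5; bus (none); mem=80
  op5 P0: load  L5 → S/I/I/O on L5; bus BusRd; mem=80
  op6 P2: store L3 := 72 → I/I/M/I on L3; bus BusRdX; mem=30
  op7 P2: load  L5 → S/I/S/O on L5; bus BusRd; mem=80
  op8 P0: store L5 := 29 → M/I/I/I on L5; bus BusUpgr Flush; mem=47
  op9 P1: load  L5 → O/S/I/I on L5; bus BusRd; mem=47
  op10 P3: store L2 := 5 → I/I/I/M on L2; bus BusRdX; mem=90
  op11 P3: load  L2 → I/I/I/M on L2; bus (none); mem=90
  op12 P3: load  L2 → I/I/I/M on L2; bus (none); mem=90
  op13 P3: store L5 := 89 → I/I/I/M on L5; bus BusRdX Flush; mem=29
  op14 P0: store L3 := 28 → M/I/I/I on L3; bus BusRdX Flush; mem=72
  op15 P3: store L5 := 26 → I/I/I/M on L5; bus (none); mem=29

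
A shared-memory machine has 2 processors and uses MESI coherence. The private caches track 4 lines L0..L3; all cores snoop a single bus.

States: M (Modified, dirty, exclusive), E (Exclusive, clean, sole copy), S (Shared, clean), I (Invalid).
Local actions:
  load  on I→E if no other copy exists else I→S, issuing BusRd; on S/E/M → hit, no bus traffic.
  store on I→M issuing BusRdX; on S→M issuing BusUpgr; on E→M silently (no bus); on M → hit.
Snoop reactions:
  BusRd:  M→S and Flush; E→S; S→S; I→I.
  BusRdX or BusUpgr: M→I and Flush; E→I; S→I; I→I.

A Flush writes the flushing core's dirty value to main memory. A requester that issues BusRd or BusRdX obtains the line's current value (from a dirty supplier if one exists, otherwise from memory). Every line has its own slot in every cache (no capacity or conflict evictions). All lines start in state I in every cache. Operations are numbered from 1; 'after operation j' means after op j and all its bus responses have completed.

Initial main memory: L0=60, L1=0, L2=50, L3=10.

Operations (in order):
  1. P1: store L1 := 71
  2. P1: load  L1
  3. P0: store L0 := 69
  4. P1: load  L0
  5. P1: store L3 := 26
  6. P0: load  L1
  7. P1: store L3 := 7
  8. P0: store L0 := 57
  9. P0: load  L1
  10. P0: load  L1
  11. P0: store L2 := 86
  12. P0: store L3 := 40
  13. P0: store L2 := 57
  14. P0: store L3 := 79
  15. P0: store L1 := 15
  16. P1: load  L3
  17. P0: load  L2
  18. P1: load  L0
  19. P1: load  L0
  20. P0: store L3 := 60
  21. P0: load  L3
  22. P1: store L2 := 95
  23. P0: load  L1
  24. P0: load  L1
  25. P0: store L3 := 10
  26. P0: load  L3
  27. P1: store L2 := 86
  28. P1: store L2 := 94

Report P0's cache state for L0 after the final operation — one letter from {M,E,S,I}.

1. P1: store L1 := 71  bus=[BusRdX]  L1: P0=I P1=M  mem[L1]=0
2. P1: load  L1  bus=[-]  L1: P0=I P1=M  mem[L1]=0
3. P0: store L0 := 69  bus=[BusRdX]  L0: P0=M P1=I  mem[L0]=60
4. P1: load  L0  bus=[BusRd,Flush]  L0: P0=S P1=S  mem[L0]=69
5. P1: store L3 := 26  bus=[BusRdX]  L3: P0=I P1=M  mem[L3]=10
6. P0: load  L1  bus=[BusRd,Flush]  L1: P0=S P1=S  mem[L1]=71
7. P1: store L3 := 7  bus=[-]  L3: P0=I P1=M  mem[L3]=10
8. P0: store L0 := 57  bus=[BusUpgr]  L0: P0=M P1=I  mem[L0]=69
9. P0: load  L1  bus=[-]  L1: P0=S P1=S  mem[L1]=71
10. P0: load  L1  bus=[-]  L1: P0=S P1=S  mem[L1]=71
11. P0: store L2 := 86  bus=[BusRdX]  L2: P0=M P1=I  mem[L2]=50
12. P0: store L3 := 40  bus=[BusRdX,Flush]  L3: P0=M P1=I  mem[L3]=7
13. P0: store L2 := 57  bus=[-]  L2: P0=M P1=I  mem[L2]=50
14. P0: store L3 := 79  bus=[-]  L3: P0=M P1=I  mem[L3]=7
15. P0: store L1 := 15  bus=[BusUpgr]  L1: P0=M P1=I  mem[L1]=71
16. P1: load  L3  bus=[BusRd,Flush]  L3: P0=S P1=S  mem[L3]=79
17. P0: load  L2  bus=[-]  L2: P0=M P1=I  mem[L2]=50
18. P1: load  L0  bus=[BusRd,Flush]  L0: P0=S P1=S  mem[L0]=57
19. P1: load  L0  bus=[-]  L0: P0=S P1=S  mem[L0]=57
20. P0: store L3 := 60  bus=[BusUpgr]  L3: P0=M P1=I  mem[L3]=79
21. P0: load  L3  bus=[-]  L3: P0=M P1=I  mem[L3]=79
22. P1: store L2 := 95  bus=[BusRdX,Flush]  L2: P0=I P1=M  mem[L2]=57
23. P0: load  L1  bus=[-]  L1: P0=M P1=I  mem[L1]=71
24. P0: load  L1  bus=[-]  L1: P0=M P1=I  mem[L1]=71
25. P0: store L3 := 10  bus=[-]  L3: P0=M P1=I  mem[L3]=79
26. P0: load  L3  bus=[-]  L3: P0=M P1=I  mem[L3]=79
27. P1: store L2 := 86  bus=[-]  L2: P0=I P1=M  mem[L2]=57
28. P1: store L2 := 94  bus=[-]  L2: P0=I P1=M  mem[L2]=57

state = S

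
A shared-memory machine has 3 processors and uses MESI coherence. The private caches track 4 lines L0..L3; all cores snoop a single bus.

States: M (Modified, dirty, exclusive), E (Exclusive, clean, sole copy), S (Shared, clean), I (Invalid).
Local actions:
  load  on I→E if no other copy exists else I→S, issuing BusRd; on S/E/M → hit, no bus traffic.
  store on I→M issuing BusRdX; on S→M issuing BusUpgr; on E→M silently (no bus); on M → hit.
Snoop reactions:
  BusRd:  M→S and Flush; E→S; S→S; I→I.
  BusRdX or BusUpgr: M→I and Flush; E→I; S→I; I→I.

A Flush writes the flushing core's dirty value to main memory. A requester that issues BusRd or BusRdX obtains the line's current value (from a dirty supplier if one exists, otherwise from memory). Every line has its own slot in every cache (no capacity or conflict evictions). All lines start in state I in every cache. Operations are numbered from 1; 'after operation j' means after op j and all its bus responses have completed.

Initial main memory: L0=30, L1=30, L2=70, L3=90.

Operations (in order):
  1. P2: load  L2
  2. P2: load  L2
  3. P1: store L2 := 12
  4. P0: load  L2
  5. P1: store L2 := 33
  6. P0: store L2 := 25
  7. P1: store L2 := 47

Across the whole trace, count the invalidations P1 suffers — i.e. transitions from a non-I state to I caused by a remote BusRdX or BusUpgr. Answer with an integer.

step 1: P2: load  L2  ⟶  IIE  (L2)  txn=BusRd  M[L2]=70
step 2: P2: load  L2  ⟶  IIE  (L2)  txn=∅  M[L2]=70
step 3: P1: store L2 := 12  ⟶  IMI  (L2)  txn=BusRdX  M[L2]=70
step 4: P0: load  L2  ⟶  SSI  (L2)  txn=BusRd+Flush  M[L2]=12
step 5: P1: store L2 := 33  ⟶  IMI  (L2)  txn=BusUpgr  M[L2]=12
step 6: P0: store L2 := 25  ⟶  MII  (L2)  txn=BusRdX+Flush  M[L2]=33
step 7: P1: store L2 := 47  ⟶  IMI  (L2)  txn=BusRdX+Flush  M[L2]=25

invalidations = 1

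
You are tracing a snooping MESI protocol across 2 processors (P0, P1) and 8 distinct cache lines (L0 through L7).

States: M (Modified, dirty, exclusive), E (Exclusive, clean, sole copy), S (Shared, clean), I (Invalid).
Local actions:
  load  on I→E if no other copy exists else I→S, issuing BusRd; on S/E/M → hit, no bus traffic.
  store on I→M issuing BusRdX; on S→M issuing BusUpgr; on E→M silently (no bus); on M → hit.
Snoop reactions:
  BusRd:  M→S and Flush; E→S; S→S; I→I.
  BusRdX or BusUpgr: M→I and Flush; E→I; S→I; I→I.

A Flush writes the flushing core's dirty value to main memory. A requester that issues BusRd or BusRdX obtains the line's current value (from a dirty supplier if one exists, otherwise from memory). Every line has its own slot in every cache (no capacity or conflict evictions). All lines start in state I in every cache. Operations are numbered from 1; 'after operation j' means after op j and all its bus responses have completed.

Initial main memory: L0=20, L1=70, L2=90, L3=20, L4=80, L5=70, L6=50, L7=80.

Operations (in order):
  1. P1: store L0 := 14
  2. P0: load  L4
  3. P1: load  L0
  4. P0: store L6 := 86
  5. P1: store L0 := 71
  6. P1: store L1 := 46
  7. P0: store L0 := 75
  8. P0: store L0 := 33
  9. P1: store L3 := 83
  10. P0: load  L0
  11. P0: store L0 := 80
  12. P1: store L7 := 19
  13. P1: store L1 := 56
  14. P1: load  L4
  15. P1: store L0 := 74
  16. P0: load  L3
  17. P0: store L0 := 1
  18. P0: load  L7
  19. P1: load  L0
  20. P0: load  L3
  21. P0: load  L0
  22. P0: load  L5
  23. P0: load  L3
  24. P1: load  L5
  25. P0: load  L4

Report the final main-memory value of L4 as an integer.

1. P1: store L0 := 14  bus=[BusRdX]  L0: P0=I P1=M  mem[L0]=20
2. P0: load  L4  bus=[BusRd]  L4: P0=E P1=I  mem[L4]=80
3. P1: load  L0  bus=[-]  L0: P0=I P1=M  mem[L0]=20
4. P0: store L6 := 86  bus=[BusRdX]  L6: P0=M P1=I  mem[L6]=50
5. P1: store L0 := 71  bus=[-]  L0: P0=I P1=M  mem[L0]=20
6. P1: store L1 := 46  bus=[BusRdX]  L1: P0=I P1=M  mem[L1]=70
7. P0: store L0 := 75  bus=[BusRdX,Flush]  L0: P0=M P1=I  mem[L0]=71
8. P0: store L0 := 33  bus=[-]  L0: P0=M P1=I  mem[L0]=71
9. P1: store L3 := 83  bus=[BusRdX]  L3: P0=I P1=M  mem[L3]=20
10. P0: load  L0  bus=[-]  L0: P0=M P1=I  mem[L0]=71
11. P0: store L0 := 80  bus=[-]  L0: P0=M P1=I  mem[L0]=71
12. P1: store L7 := 19  bus=[BusRdX]  L7: P0=I P1=M  mem[L7]=80
13. P1: store L1 := 56  bus=[-]  L1: P0=I P1=M  mem[L1]=70
14. P1: load  L4  bus=[BusRd]  L4: P0=S P1=S  mem[L4]=80
15. P1: store L0 := 74  bus=[BusRdX,Flush]  L0: P0=I P1=M  mem[L0]=80
16. P0: load  L3  bus=[BusRd,Flush]  L3: P0=S P1=S  mem[L3]=83
17. P0: store L0 := 1  bus=[BusRdX,Flush]  L0: P0=M P1=I  mem[L0]=74
18. P0: load  L7  bus=[BusRd,Flush]  L7: P0=S P1=S  mem[L7]=19
19. P1: load  L0  bus=[BusRd,Flush]  L0: P0=S P1=S  mem[L0]=1
20. P0: load  L3  bus=[-]  L3: P0=S P1=S  mem[L3]=83
21. P0: load  L0  bus=[-]  L0: P0=S P1=S  mem[L0]=1
22. P0: load  L5  bus=[BusRd]  L5: P0=E P1=I  mem[L5]=70
23. P0: load  L3  bus=[-]  L3: P0=S P1=S  mem[L3]=83
24. P1: load  L5  bus=[BusRd]  L5: P0=S P1=S  mem[L5]=70
25. P0: load  L4  bus=[-]  L4: P0=S P1=S  mem[L4]=80

memory[L4] = 80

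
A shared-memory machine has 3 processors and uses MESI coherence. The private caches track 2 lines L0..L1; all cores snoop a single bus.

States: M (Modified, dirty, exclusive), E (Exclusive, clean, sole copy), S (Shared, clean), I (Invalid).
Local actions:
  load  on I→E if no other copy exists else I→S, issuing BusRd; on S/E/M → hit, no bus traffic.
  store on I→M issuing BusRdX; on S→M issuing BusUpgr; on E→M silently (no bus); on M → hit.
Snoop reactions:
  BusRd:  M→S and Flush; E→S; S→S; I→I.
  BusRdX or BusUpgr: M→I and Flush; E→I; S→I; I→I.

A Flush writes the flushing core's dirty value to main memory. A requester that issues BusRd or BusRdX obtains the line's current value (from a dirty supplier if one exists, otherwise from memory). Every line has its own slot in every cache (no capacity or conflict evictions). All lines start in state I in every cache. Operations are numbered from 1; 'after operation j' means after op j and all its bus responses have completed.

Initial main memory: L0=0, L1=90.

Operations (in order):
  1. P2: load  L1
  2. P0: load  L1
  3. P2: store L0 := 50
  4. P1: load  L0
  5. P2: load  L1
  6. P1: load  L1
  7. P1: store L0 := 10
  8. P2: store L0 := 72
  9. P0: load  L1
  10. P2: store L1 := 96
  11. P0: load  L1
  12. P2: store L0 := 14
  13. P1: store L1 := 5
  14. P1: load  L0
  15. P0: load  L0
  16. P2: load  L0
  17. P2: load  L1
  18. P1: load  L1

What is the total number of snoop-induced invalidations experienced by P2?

invalidations = 2

  op1 P2: load  L1 → I/I/E on L1; bus BusRd; mem=90
  op2 P0: load  L1 → S/I/S on L1; bus BusRd; mem=90
  op3 P2: store L0 := 50 → I/I/M on L0; bus BusRdX; mem=0
  op4 P1: load  L0 → I/S/S on L0; bus BusRd Flush; mem=50
  op5 P2: load  L1 → S/I/S on L1; bus (none); mem=90
  op6 P1: load  L1 → S/S/S on L1; bus BusRd; mem=90
  op7 P1: store L0 := 10 → I/M/I on L0; bus BusUpgr; mem=50
  op8 P2: store L0 := 72 → I/I/M on L0; bus BusRdX Flush; mem=10
  op9 P0: load  L1 → S/S/S on L1; bus (none); mem=90
  op10 P2: store L1 := 96 → I/I/M on L1; bus BusUpgr; mem=90
  op11 P0: load  L1 → S/I/S on L1; bus BusRd Flush; mem=96
  op12 P2: store L0 := 14 → I/I/M on L0; bus (none); mem=10
  op13 P1: store L1 := 5 → I/M/I on L1; bus BusRdX; mem=96
  op14 P1: load  L0 → I/S/S on L0; bus BusRd Flush; mem=14
  op15 P0: load  L0 → S/S/S on L0; bus BusRd; mem=14
  op16 P2: load  L0 → S/S/S on L0; bus (none); mem=14
  op17 P2: load  L1 → I/S/S on L1; bus BusRd Flush; mem=5
  op18 P1: load  L1 → I/S/S on L1; bus (none); mem=5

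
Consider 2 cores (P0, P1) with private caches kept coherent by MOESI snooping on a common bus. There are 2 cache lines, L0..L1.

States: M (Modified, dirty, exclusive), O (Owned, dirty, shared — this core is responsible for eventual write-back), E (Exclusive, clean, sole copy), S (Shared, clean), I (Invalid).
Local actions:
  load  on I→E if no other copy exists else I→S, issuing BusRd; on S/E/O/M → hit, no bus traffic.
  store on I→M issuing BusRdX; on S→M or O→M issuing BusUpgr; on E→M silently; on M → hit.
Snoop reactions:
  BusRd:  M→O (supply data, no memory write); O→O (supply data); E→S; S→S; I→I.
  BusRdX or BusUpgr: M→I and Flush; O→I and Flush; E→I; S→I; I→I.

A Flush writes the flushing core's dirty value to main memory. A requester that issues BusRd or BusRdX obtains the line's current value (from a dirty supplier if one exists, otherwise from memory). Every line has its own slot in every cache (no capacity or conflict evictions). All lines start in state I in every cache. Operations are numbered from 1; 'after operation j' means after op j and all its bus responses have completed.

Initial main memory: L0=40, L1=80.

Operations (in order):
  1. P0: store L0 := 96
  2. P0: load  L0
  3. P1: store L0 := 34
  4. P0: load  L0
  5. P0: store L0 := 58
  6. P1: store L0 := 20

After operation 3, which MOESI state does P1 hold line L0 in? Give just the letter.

state = M

[1] P0: store L0 := 96 | P0:M(96), P1:I | bus: BusRdX
[2] P0: load  L0 | P0:M(96), P1:I | bus: none
[3] P1: store L0 := 34 | P0:I, P1:M(34) | bus: BusRdX,Flush
[4] P0: load  L0 | P0:S(34), P1:O(34) | bus: BusRd
[5] P0: store L0 := 58 | P0:M(58), P1:I | bus: BusUpgr,Flush
[6] P1: store L0 := 20 | P0:I, P1:M(20) | bus: BusRdX,Flush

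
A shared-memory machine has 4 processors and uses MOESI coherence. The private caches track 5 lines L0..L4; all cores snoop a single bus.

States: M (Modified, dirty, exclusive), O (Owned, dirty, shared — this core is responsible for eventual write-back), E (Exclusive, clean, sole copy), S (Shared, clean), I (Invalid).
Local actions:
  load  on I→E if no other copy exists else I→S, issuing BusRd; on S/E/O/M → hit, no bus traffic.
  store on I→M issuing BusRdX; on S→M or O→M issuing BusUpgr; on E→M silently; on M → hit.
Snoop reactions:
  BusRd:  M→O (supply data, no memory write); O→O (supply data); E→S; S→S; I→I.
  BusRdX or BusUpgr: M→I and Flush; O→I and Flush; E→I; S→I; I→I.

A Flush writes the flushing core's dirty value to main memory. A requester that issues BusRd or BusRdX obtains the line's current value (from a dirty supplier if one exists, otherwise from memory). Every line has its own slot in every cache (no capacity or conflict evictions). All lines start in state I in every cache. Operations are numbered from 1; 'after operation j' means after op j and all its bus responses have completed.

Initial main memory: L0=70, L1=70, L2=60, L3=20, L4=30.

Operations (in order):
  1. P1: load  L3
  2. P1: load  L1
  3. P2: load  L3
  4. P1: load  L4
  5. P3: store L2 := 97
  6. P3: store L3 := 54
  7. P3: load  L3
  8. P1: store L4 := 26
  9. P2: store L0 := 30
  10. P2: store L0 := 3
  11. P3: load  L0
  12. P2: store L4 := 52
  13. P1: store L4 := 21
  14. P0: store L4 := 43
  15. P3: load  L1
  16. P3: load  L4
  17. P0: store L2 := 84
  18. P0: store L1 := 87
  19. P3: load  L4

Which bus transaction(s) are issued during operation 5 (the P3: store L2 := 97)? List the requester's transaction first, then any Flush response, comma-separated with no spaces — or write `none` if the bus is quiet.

  op1 P1: load  L3 → I/E/I/I on L3; bus BusRd; mem=20
  op2 P1: load  L1 → I/E/I/I on L1; bus BusRd; mem=70
  op3 P2: load  L3 → I/S/S/I on L3; bus BusRd; mem=20
  op4 P1: load  L4 → I/E/I/I on L4; bus BusRd; mem=30
  op5 P3: store L2 := 97 → I/I/I/M on L2; bus BusRdX; mem=60
  op6 P3: store L3 := 54 → I/I/I/M on L3; bus BusRdX; mem=20
  op7 P3: load  L3 → I/I/I/M on L3; bus (none); mem=20
  op8 P1: store L4 := 26 → I/M/I/I on L4; bus (none); mem=30
  op9 P2: store L0 := 30 → I/I/M/I on L0; bus BusRdX; mem=70
  op10 P2: store L0 := 3 → I/I/M/I on L0; bus (none); mem=70
  op11 P3: load  L0 → I/I/O/S on L0; bus BusRd; mem=70
  op12 P2: store L4 := 52 → I/I/M/I on L4; bus BusRdX Flush; mem=26
  op13 P1: store L4 := 21 → I/M/I/I on L4; bus BusRdX Flush; mem=52
  op14 P0: store L4 := 43 → M/I/I/I on L4; bus BusRdX Flush; mem=21
  op15 P3: load  L1 → I/S/I/S on L1; bus BusRd; mem=70
  op16 P3: load  L4 → O/I/I/S on L4; bus BusRd; mem=21
  op17 P0: store L2 := 84 → M/I/I/I on L2; bus BusRdX Flush; mem=97
  op18 P0: store L1 := 87 → M/I/I/I on L1; bus BusRdX; mem=70
  op19 P3: load  L4 → O/I/I/S on L4; bus (none); mem=21

bus = BusRdX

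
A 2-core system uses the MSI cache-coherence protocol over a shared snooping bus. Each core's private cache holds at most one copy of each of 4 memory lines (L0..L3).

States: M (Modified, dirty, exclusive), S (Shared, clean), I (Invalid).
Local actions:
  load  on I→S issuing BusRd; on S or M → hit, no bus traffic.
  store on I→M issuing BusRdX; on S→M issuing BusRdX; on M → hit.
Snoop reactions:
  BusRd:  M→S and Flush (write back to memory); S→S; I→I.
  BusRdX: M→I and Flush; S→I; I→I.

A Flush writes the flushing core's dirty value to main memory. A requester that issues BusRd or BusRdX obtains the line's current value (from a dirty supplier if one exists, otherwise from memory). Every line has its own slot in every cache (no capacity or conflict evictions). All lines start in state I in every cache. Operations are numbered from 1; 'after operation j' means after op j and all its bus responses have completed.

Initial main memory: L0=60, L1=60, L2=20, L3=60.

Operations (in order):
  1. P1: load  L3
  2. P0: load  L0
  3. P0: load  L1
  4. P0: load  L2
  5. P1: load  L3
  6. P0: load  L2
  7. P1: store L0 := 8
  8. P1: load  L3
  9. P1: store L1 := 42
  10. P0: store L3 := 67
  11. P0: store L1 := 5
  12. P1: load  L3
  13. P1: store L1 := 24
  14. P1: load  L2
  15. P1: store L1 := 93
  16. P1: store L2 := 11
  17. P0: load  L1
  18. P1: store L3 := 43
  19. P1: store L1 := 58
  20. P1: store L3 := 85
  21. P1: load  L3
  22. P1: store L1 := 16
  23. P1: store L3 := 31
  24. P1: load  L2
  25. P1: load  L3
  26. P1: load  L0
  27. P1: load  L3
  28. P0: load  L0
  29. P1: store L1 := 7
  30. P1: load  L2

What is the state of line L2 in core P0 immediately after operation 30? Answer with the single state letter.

state = I

[1] P1: load  L3 | P0:I, P1:S(60) | bus: BusRd
[2] P0: load  L0 | P0:S(60), P1:I | bus: BusRd
[3] P0: load  L1 | P0:S(60), P1:I | bus: BusRd
[4] P0: load  L2 | P0:S(20), P1:I | bus: BusRd
[5] P1: load  L3 | P0:I, P1:S(60) | bus: none
[6] P0: load  L2 | P0:S(20), P1:I | bus: none
[7] P1: store L0 := 8 | P0:I, P1:M(8) | bus: BusRdX
[8] P1: load  L3 | P0:I, P1:S(60) | bus: none
[9] P1: store L1 := 42 | P0:I, P1:M(42) | bus: BusRdX
[10] P0: store L3 := 67 | P0:M(67), P1:I | bus: BusRdX
[11] P0: store L1 := 5 | P0:M(5), P1:I | bus: BusRdX,Flush
[12] P1: load  L3 | P0:S(67), P1:S(67) | bus: BusRd,Flush
[13] P1: store L1 := 24 | P0:I, P1:M(24) | bus: BusRdX,Flush
[14] P1: load  L2 | P0:S(20), P1:S(20) | bus: BusRd
[15] P1: store L1 := 93 | P0:I, P1:M(93) | bus: none
[16] P1: store L2 := 11 | P0:I, P1:M(11) | bus: BusRdX
[17] P0: load  L1 | P0:S(93), P1:S(93) | bus: BusRd,Flush
[18] P1: store L3 := 43 | P0:I, P1:M(43) | bus: BusRdX
[19] P1: store L1 := 58 | P0:I, P1:M(58) | bus: BusRdX
[20] P1: store L3 := 85 | P0:I, P1:M(85) | bus: none
[21] P1: load  L3 | P0:I, P1:M(85) | bus: none
[22] P1: store L1 := 16 | P0:I, P1:M(16) | bus: none
[23] P1: store L3 := 31 | P0:I, P1:M(31) | bus: none
[24] P1: load  L2 | P0:I, P1:M(11) | bus: none
[25] P1: load  L3 | P0:I, P1:M(31) | bus: none
[26] P1: load  L0 | P0:I, P1:M(8) | bus: none
[27] P1: load  L3 | P0:I, P1:M(31) | bus: none
[28] P0: load  L0 | P0:S(8), P1:S(8) | bus: BusRd,Flush
[29] P1: store L1 := 7 | P0:I, P1:M(7) | bus: none
[30] P1: load  L2 | P0:I, P1:M(11) | bus: none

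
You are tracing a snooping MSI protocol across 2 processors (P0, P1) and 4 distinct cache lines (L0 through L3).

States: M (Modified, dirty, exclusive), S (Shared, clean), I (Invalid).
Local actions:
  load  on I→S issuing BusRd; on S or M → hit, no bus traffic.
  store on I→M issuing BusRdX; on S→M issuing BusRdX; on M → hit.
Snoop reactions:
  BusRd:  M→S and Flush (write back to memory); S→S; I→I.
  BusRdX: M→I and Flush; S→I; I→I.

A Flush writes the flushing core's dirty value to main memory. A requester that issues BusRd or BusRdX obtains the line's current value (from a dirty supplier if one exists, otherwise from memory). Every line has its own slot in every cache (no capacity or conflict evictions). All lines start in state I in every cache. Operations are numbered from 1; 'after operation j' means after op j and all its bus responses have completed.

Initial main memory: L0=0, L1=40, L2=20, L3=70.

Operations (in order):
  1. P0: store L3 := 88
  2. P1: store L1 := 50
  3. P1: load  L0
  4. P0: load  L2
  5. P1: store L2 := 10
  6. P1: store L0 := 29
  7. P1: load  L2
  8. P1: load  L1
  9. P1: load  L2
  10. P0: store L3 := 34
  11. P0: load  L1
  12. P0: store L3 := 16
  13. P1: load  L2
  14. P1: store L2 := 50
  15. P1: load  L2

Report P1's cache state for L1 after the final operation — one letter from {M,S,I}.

step 1: P0: store L3 := 88  ⟶  MI  (L3)  txn=BusRdX  M[L3]=70
step 2: P1: store L1 := 50  ⟶  IM  (L1)  txn=BusRdX  M[L1]=40
step 3: P1: load  L0  ⟶  IS  (L0)  txn=BusRd  M[L0]=0
step 4: P0: load  L2  ⟶  SI  (L2)  txn=BusRd  M[L2]=20
step 5: P1: store L2 := 10  ⟶  IM  (L2)  txn=BusRdX  M[L2]=20
step 6: P1: store L0 := 29  ⟶  IM  (L0)  txn=BusRdX  M[L0]=0
step 7: P1: load  L2  ⟶  IM  (L2)  txn=∅  M[L2]=20
step 8: P1: load  L1  ⟶  IM  (L1)  txn=∅  M[L1]=40
step 9: P1: load  L2  ⟶  IM  (L2)  txn=∅  M[L2]=20
step 10: P0: store L3 := 34  ⟶  MI  (L3)  txn=∅  M[L3]=70
step 11: P0: load  L1  ⟶  SS  (L1)  txn=BusRd+Flush  M[L1]=50
step 12: P0: store L3 := 16  ⟶  MI  (L3)  txn=∅  M[L3]=70
step 13: P1: load  L2  ⟶  IM  (L2)  txn=∅  M[L2]=20
step 14: P1: store L2 := 50  ⟶  IM  (L2)  txn=∅  M[L2]=20
step 15: P1: load  L2  ⟶  IM  (L2)  txn=∅  M[L2]=20

state = S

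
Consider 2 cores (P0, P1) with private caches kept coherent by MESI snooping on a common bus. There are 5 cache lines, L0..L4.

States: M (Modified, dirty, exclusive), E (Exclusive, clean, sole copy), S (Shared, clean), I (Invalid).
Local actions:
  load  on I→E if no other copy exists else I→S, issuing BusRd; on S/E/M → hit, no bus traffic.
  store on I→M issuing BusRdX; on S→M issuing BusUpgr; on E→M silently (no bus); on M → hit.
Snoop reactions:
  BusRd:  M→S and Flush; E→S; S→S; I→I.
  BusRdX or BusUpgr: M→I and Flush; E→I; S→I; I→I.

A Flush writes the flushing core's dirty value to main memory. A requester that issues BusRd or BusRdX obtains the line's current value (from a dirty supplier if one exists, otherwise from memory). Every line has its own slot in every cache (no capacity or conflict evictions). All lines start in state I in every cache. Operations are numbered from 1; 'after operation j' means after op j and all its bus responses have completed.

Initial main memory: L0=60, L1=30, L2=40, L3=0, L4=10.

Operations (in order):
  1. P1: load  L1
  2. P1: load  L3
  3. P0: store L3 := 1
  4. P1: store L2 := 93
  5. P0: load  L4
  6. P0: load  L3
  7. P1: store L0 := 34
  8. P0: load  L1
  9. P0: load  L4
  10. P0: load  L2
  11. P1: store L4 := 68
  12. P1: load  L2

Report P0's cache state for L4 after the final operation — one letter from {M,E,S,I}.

state = I

[1] P1: load  L1 | P0:I, P1:E(30) | bus: BusRd
[2] P1: load  L3 | P0:I, P1:E(0) | bus: BusRd
[3] P0: store L3 := 1 | P0:M(1), P1:I | bus: BusRdX
[4] P1: store L2 := 93 | P0:I, P1:M(93) | bus: BusRdX
[5] P0: load  L4 | P0:E(10), P1:I | bus: BusRd
[6] P0: load  L3 | P0:M(1), P1:I | bus: none
[7] P1: store L0 := 34 | P0:I, P1:M(34) | bus: BusRdX
[8] P0: load  L1 | P0:S(30), P1:S(30) | bus: BusRd
[9] P0: load  L4 | P0:E(10), P1:I | bus: none
[10] P0: load  L2 | P0:S(93), P1:S(93) | bus: BusRd,Flush
[11] P1: store L4 := 68 | P0:I, P1:M(68) | bus: BusRdX
[12] P1: load  L2 | P0:S(93), P1:S(93) | bus: none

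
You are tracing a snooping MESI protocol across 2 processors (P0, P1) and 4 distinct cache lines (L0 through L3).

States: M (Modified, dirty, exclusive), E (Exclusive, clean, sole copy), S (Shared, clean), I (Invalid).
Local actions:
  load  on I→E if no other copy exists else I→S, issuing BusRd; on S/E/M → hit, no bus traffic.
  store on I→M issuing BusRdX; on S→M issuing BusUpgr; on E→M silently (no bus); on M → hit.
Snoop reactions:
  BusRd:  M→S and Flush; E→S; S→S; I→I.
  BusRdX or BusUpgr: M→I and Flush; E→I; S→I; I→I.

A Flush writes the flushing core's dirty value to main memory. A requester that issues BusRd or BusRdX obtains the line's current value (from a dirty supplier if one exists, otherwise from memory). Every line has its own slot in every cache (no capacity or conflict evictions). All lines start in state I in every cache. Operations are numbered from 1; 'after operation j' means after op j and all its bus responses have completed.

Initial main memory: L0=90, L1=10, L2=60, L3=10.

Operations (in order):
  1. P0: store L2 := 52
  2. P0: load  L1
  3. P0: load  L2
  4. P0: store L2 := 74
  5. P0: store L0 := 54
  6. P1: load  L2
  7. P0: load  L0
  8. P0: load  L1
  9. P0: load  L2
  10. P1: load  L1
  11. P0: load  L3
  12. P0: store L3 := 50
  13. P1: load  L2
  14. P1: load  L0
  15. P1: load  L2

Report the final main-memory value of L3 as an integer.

memory[L3] = 10

  op1 P0: store L2 := 52 → M/I on L2; bus BusRdX; mem=60
  op2 P0: load  L1 → E/I on L1; bus BusRd; mem=10
  op3 P0: load  L2 → M/I on L2; bus (none); mem=60
  op4 P0: store L2 := 74 → M/I on L2; bus (none); mem=60
  op5 P0: store L0 := 54 → M/I on L0; bus BusRdX; mem=90
  op6 P1: load  L2 → S/S on L2; bus BusRd Flush; mem=74
  op7 P0: load  L0 → M/I on L0; bus (none); mem=90
  op8 P0: load  L1 → E/I on L1; bus (none); mem=10
  op9 P0: load  L2 → S/S on L2; bus (none); mem=74
  op10 P1: load  L1 → S/S on L1; bus BusRd; mem=10
  op11 P0: load  L3 → E/I on L3; bus BusRd; mem=10
  op12 P0: store L3 := 50 → M/I on L3; bus (none); mem=10
  op13 P1: load  L2 → S/S on L2; bus (none); mem=74
  op14 P1: load  L0 → S/S on L0; bus BusRd Flush; mem=54
  op15 P1: load  L2 → S/S on L2; bus (none); mem=74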